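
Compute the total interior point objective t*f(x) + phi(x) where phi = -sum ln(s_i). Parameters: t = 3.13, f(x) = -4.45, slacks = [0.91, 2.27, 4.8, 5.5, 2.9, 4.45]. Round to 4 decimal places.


Step 1: Compute log-barrier.
ln values: [-0.0943, 0.8198, 1.5686, 1.7047, 1.0647, 1.4929]
phi = -(-0.0943 + 0.8198 + 1.5686 + 1.7047 + 1.0647 + 1.4929) = -6.5564
Step 2: Compute augmented objective.
t*f(x) = 3.13*-4.45 = -13.9285
Total = -13.9285 - 6.5564 = -20.4849


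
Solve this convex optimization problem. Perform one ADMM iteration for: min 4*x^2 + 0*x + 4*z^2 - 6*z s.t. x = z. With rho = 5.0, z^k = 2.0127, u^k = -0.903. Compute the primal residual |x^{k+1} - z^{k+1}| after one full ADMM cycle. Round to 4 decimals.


ADMM iteration with rho = 5.0, z^k = 2.0127, u^k = -0.903
Step 1: x-update.
Minimize 4*x^2 + 0*x + (5.0/2)*(x - 2.0127 - 0.903)^2
FOC: (2*4 + 5.0)*x = 0 + 5.0*(2.0127 + 0.903)
x^{k+1} = 1.1214
Step 2: z-update.
Minimize 4*z^2 - 6*z + (5.0/2)*(1.1214 - z - 0.903)^2
FOC: (2*4 + 5.0)*z = 6 + 5.0*(1.1214 - 0.903)
z^{k+1} = 0.5455
Step 3: u-update.
u^{k+1} = -0.903 + 1.1214 - 0.5455 = -0.3271
Step 4: Primal residual = |1.1214 - 0.5455| = 0.5759


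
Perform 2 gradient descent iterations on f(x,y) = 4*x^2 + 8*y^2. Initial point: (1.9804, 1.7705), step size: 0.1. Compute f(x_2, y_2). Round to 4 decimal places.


Gradient descent on f(x,y) = 4*x^2 + 8*y^2.
Starting point: (1.9804, 1.7705), alpha = 0.1
Step 1: grad_x = 2*4*1.9804 = 15.8432, grad_y = 2*8*1.7705 = 28.328
  x_1 = 1.9804 - 0.1*15.8432 = 0.3961
  y_1 = 1.7705 - 0.1*28.328 = -1.0623
Step 2: grad_x = 2*4*0.3961 = 3.1686, grad_y = 2*8*-1.0623 = -16.9968
  x_2 = 0.3961 - 0.1*3.1686 = 0.0792
  y_2 = -1.0623 - 0.1*-16.9968 = 0.6374
f(0.0792, 0.6374) = 4*0.0792^2 + 8*0.6374^2 = 3.2751


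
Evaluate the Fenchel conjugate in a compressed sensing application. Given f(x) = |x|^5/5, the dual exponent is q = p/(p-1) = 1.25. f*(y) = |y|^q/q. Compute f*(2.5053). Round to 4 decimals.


The conjugate exponent q satisfies 1/p + 1/q = 1.
p = 5, so q = 5/(5 - 1) = 1.25
|y|^q = 2.5053^1.25 = 3.1519
f*(2.5053) = 3.1519 / 1.25 = 2.5215


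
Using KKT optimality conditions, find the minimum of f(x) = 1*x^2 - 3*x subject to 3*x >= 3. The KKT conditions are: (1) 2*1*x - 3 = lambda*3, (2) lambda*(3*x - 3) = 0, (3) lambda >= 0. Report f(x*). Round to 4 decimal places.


Step 1: Try lambda = 0 (constraint inactive).
Stationarity: 2*1*x - 3 = 0
x* = 3/(2*1) = 1.5
Check constraint: 3*1.5 = 4.5 >= 3 -- satisfied.
Step 2: Compute optimal value.
f(x*) = 1*1.5^2 - 3*1.5 = -2.25


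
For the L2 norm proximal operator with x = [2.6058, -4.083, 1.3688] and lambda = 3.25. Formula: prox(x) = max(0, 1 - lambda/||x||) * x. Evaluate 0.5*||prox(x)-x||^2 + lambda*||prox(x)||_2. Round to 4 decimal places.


Step 1: Compute ||x||.
||x|| = 5.0334
Step 2: Compute scaling factor.
scale = max(0, 1 - 3.25/5.0334) = 0.3543
Step 3: prox(x) = [0.9233, -1.4466, 0.485]
||prox(x)|| = 1.7834
Step 4: Proximal objective.
0.5*||prox-x||^2 = 5.2813
lambda*||prox|| = 5.7961
Total = 11.0772


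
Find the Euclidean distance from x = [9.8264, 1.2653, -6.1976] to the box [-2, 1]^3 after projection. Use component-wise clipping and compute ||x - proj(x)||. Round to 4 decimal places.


Project each component onto [-2, 1].
clip(9.8264) = 1.0, clip(1.2653) = 1.0, clip(-6.1976) = -2.0
Projection = [1.0, 1.0, -2.0]
Squared diffs: [77.9053, 0.0704, 17.6198]
Distance = sqrt(95.5955) = 9.7773


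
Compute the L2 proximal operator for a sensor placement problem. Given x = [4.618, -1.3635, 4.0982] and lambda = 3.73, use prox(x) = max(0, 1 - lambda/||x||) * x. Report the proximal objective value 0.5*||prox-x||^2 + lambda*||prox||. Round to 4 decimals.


Step 1: Compute ||x||.
||x|| = 6.323
Step 2: Compute scaling factor.
scale = max(0, 1 - 3.73/6.323) = 0.4101
Step 3: prox(x) = [1.8938, -0.5592, 1.6806]
||prox(x)|| = 2.593
Step 4: Proximal objective.
0.5*||prox-x||^2 = 6.9565
lambda*||prox|| = 9.6719
Total = 16.6283


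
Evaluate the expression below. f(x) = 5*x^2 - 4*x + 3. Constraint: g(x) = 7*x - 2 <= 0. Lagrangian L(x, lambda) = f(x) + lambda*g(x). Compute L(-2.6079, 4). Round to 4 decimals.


Step 1: Evaluate f(x).
f(-2.6079) = 5*(-2.6079)^2 - 4*(-2.6079) + 3 = 47.4373
Step 2: Evaluate g(x).
g(-2.6079) = 7*-2.6079 - 2 = -20.2553
Step 3: Compute Lagrangian.
L = 47.4373 + 4*-20.2553 = -33.5839


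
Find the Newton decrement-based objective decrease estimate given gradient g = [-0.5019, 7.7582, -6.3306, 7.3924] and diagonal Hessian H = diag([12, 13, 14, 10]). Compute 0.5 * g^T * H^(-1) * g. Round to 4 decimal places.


Step 1: H is diagonal, so H^(-1) * g = [-0.0418, 0.5968, -0.4522, 0.7392].
Step 2: g^T H^(-1) g = sum_i g_i^2 / H_ii
  = (-0.5019)^2/12 + (7.7582)^2/13 + (-6.3306)^2/14 + (7.3924)^2/10
  = 0.021 + 4.63 + 2.8626 + 5.4648 = 12.9783
Step 3: Objective decrease = 0.5 * g^T H^(-1) g = 6.4892


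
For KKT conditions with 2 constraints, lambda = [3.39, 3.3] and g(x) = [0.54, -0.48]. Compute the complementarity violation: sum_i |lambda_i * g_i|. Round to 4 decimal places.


KKT complementary slackness check:
lambda_1 * g_1 = 3.39 * 0.54 = 1.8306
lambda_2 * g_2 = 3.3 * -0.48 = -1.584
Total violation = 1.8306 + 1.584 = 3.4146


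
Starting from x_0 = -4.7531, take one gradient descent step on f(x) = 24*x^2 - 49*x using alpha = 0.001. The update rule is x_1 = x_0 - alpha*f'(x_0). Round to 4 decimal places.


We compute the gradient at x_0 and apply the update.
f'(x) = 48*x - 49
f'(-4.7531) = 48*-4.7531 - 49 = -277.1488
x_1 = -4.7531 - 0.001*-277.1488 = -4.476


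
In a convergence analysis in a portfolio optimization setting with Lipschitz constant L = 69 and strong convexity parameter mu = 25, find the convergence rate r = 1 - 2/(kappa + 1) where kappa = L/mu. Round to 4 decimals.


Step 1: Compute the condition number.
kappa = L/mu = 69/25 = 2.76
Step 2: Compute the convergence rate.
r = 1 - 2/(kappa + 1) = 1 - 2*mu/(L + mu) = (L - mu)/(L + mu) = 44/94 = 0.4681


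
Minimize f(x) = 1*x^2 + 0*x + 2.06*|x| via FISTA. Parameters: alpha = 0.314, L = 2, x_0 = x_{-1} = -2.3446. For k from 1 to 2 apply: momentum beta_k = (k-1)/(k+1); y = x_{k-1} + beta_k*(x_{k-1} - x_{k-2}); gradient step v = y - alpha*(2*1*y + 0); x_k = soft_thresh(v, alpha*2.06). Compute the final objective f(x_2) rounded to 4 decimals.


FISTA on f(x) = 1*x^2 + 0*x + 2.06*|x|
L = 2, alpha = 0.314
Iteration 1: beta = 0.0, y = -2.3446 + 0.0*(-2.3446 + 2.3446) = -2.3446
  grad(y) = -4.6892, v = y - alpha*grad = -0.8722
  prox(v) = soft_thresh(-0.8722, 0.6468) = -0.2254
Iteration 2: beta = 0.3333, y = -0.2254 + 0.3333*(-0.2254 + 2.3446) = 0.4811
  grad(y) = 0.9621, v = y - alpha*grad = 0.179
  prox(v) = soft_thresh(0.179, 0.6468) = 0.0
f(x_2) = 1*0.0^2 + 0*0.0 + 2.06*|0.0| = 0.0


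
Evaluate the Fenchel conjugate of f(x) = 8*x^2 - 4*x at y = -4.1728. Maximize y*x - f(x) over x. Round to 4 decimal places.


f*(y) = sup_x {y*x - a*x^2 - b*x} = sup_x {(y-b)*x - a*x^2}
FOC: (y - b) - 2a*x = 0 => x* = (y - b)/(2a)
x* = (-4.1728 + 4)/(2*8) = -0.0108
f*(-4.1728) = (y-b)^2/(4a) = (-4.1728 + 4)^2/(4*8)
= 0.0299/32 = 0.0009


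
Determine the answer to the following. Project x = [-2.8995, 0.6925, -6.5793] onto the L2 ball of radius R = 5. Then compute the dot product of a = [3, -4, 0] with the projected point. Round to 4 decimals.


Step 1: Compute ||x|| (intermediates to 6 decimals).
||x|| = sqrt((-2.8995)^2 + 0.6925^2 + (-6.5793)^2) = 7.223146
Step 2: Project.
Since ||x|| > R, scale = R/||x|| = 5/7.223146 = 0.692219, proj(x) = scale * x
proj(x) = [-2.007089, 0.479362, -4.554316]
Step 3: Dot product.
a^T * proj(x) = 3*(-2.007089) - 4*0.479362 + 0*(-4.554316) = -7.9387


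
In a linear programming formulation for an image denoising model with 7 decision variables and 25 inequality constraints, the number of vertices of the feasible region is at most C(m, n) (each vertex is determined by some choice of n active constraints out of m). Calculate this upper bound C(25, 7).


Each vertex corresponds to some choice of n active constraints out of m, so the number of vertices is at most C(m, n) = m! / (n!(m-n)!).
m = 25, n = 7
Numerator: 25 * 24 * 23 * 22 * 21 * 20 * 19
Denominator: 7! = 5040
C(25, 7) = 480700


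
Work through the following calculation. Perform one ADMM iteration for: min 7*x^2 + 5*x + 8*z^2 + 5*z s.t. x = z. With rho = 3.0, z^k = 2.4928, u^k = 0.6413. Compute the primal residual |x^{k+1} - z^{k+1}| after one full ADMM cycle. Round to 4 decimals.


ADMM iteration with rho = 3.0, z^k = 2.4928, u^k = 0.6413
Step 1: x-update.
Minimize 7*x^2 + 5*x + (3.0/2)*(x - 2.4928 + 0.6413)^2
FOC: (2*7 + 3.0)*x = -5 + 3.0*(2.4928 - 0.6413)
x^{k+1} = 0.0326
Step 2: z-update.
Minimize 8*z^2 + 5*z + (3.0/2)*(0.0326 - z + 0.6413)^2
FOC: (2*8 + 3.0)*z = -5 + 3.0*(0.0326 + 0.6413)
z^{k+1} = -0.1567
Step 3: u-update.
u^{k+1} = 0.6413 + 0.0326 + 0.1567 = 0.8307
Step 4: Primal residual = |0.0326 + 0.1567| = 0.1894


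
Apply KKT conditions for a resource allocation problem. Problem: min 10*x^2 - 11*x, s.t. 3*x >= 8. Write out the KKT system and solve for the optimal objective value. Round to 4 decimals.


Step 1: Try lambda = 0 (constraint inactive).
x_unc = 11/(2*10) = 0.55
Check: 3*0.55 = 1.65 < 8 -- violated!
Step 2: Constraint must be active: 3*x = 8
x* = 8/3 = 2.6667 (rounded; the exact value 8/3 is used below)
lambda = (2*10*(8/3) - 11)/3 = 14.1111
Step 3: Compute optimal value.
f(x*) = 10*(8/3)^2 - 11*(8/3) = 41.7778


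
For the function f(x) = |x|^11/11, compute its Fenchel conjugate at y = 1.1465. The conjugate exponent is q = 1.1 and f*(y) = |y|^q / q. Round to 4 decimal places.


The conjugate exponent q satisfies 1/p + 1/q = 1.
p = 11, so q = 11/(11 - 1) = 1.1
|y|^q = 1.1465^1.1 = 1.1623
f*(1.1465) = 1.1623 / 1.1 = 1.0566


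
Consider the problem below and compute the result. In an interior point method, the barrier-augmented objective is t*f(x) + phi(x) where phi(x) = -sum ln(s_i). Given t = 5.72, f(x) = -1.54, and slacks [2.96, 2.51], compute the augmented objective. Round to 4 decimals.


Step 1: Compute log-barrier.
ln values: [1.0852, 0.9203]
phi = -(1.0852 + 0.9203) = -2.0055
Step 2: Compute augmented objective.
t*f(x) = 5.72*-1.54 = -8.8088
Total = -8.8088 - 2.0055 = -10.8143


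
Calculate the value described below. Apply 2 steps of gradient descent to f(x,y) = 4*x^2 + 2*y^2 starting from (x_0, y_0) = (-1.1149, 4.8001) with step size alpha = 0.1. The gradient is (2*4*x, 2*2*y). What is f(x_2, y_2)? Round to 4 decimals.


Gradient descent on f(x,y) = 4*x^2 + 2*y^2.
Starting point: (-1.1149, 4.8001), alpha = 0.1
Step 1: grad_x = 2*4*-1.1149 = -8.9192, grad_y = 2*2*4.8001 = 19.2004
  x_1 = -1.1149 - 0.1*-8.9192 = -0.223
  y_1 = 4.8001 - 0.1*19.2004 = 2.8801
Step 2: grad_x = 2*4*-0.223 = -1.7838, grad_y = 2*2*2.8801 = 11.5202
  x_2 = -0.223 - 0.1*-1.7838 = -0.0446
  y_2 = 2.8801 - 0.1*11.5202 = 1.728
f(-0.0446, 1.728) = 4*(-0.0446)^2 + 2*1.728^2 = 5.9802


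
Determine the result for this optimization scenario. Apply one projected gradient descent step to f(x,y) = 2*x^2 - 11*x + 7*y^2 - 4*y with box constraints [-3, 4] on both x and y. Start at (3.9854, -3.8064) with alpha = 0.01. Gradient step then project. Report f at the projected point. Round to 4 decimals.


Step 1: Compute gradient at (3.9854, -3.8064).
grad_x = 2*2*3.9854 - 11 = 4.9416
grad_y = 2*7*-3.8064 - 4 = -57.2896
Step 2: Gradient step.
x_raw = 3.9854 - 0.01*4.9416 = 3.936
y_raw = -3.8064 - 0.01*-57.2896 = -3.2335
Step 3: Project onto [-3, 4].
x_proj = clip(3.936) = 3.936
y_proj = clip(-3.2335) = -3.0
Step 4: Evaluate f.
f(3.936, -3.0) = 62.6881


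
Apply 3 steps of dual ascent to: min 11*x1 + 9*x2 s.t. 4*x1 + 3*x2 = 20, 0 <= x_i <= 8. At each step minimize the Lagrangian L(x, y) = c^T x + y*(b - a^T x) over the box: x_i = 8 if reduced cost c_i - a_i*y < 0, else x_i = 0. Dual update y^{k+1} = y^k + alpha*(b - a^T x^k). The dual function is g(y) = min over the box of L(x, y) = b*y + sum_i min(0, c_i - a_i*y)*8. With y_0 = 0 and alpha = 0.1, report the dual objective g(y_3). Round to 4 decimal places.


Dual ascent for LP: min 11*x1 + 9*x2, 4*x1 + 3*x2 = 20, 0 <= x_i <= 8
Step 1: y^k = 0.0, reduced costs: (11.0, 9.0)
  x^k = (0.0, 0.0), subgradient = b - a^T x = 20.0
  y^{k+1} = 0.0 + 0.1*20.0 = 2.0
Step 2: y^k = 2.0, reduced costs: (3.0, 3.0)
  x^k = (0.0, 0.0), subgradient = b - a^T x = 20.0
  y^{k+1} = 2.0 + 0.1*20.0 = 4.0
Step 3: y^k = 4.0, reduced costs: (-5.0, -3.0)
  x^k = (8.0, 8.0), subgradient = b - a^T x = -36.0
  y^{k+1} = 4.0 + 0.1*-36.0 = 0.4
Dual objective at y_3 = 0.4: reduced costs (9.4, 7.8), box minimizer x = (0.0, 0.0)
g(y_3) = b*y + (c1 - a1*y)*x1 + (c2 - a2*y)*x2 = 20*0.4 + 9.4*0.0 + 7.8*0.0 = 8.0 + 0.0 + 0.0 = 8.0


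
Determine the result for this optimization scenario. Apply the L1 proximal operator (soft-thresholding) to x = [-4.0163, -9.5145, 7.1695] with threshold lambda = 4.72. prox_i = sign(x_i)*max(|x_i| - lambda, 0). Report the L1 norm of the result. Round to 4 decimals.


Soft-thresholding with lambda = 4.72:
prox(-4.0163) = sign(-4.0163)*max(|-4.0163| - 4.72, 0) = 0.0
prox(-9.5145) = sign(-9.5145)*max(|-9.5145| - 4.72, 0) = -4.7945
prox(7.1695) = sign(7.1695)*max(|7.1695| - 4.72, 0) = 2.4495
prox(x) = [0.0, -4.7945, 2.4495]
||prox(x)||_1 = 0.0 + 4.7945 + 2.4495 = 7.244


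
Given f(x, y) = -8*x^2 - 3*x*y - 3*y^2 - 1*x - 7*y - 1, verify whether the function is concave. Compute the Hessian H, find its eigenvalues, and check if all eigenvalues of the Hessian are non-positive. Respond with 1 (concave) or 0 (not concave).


The Hessian of f(x,y) = -8*x^2 - 3*x*y - 3*y^2 - 1*x - 7*y - 1 is:
H = [[-16, -3], [-3, -6]]
Trace = -16 - 6 = -22
Determinant = -16*-6 - (-3)^2 = 87
Discriminant = (-22)^2 - 4*87 = 136.0
Eigenvalues: lambda_1 = -16.831, lambda_2 = -5.169
The function is concave.

1


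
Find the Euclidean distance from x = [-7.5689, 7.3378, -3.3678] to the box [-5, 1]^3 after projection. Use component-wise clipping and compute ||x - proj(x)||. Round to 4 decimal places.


Project each component onto [-5, 1].
clip(-7.5689) = -5.0, clip(7.3378) = 1.0, clip(-3.3678) = -3.3678
Projection = [-5.0, 1.0, -3.3678]
Squared diffs: [6.5992, 40.1677, 0.0]
Distance = sqrt(46.7669) = 6.8386


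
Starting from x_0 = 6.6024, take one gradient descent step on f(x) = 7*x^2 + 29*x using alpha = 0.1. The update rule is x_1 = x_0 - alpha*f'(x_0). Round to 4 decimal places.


We compute the gradient at x_0 and apply the update.
f'(x) = 14*x + 29
f'(6.6024) = 14*6.6024 + 29 = 121.4336
x_1 = 6.6024 - 0.1*121.4336 = -5.541


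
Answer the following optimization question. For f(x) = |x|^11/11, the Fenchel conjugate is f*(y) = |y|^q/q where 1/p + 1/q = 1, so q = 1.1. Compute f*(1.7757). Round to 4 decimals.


The conjugate exponent q satisfies 1/p + 1/q = 1.
p = 11, so q = 11/(11 - 1) = 1.1
|y|^q = 1.7757^1.1 = 1.8806
f*(1.7757) = 1.8806 / 1.1 = 1.7097


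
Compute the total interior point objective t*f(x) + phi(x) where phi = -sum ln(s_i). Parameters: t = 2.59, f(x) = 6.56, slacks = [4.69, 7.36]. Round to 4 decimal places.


Step 1: Compute log-barrier.
ln values: [1.5454, 1.9961]
phi = -(1.5454 + 1.9961) = -3.5415
Step 2: Compute augmented objective.
t*f(x) = 2.59*6.56 = 16.9904
Total = 16.9904 - 3.5415 = 13.4489


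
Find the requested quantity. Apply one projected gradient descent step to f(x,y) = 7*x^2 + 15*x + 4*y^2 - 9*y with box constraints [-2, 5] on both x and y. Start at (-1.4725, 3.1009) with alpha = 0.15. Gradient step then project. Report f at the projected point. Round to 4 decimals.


Step 1: Compute gradient at (-1.4725, 3.1009).
grad_x = 2*7*-1.4725 + 15 = -5.615
grad_y = 2*4*3.1009 - 9 = 15.8072
Step 2: Gradient step.
x_raw = -1.4725 - 0.15*-5.615 = -0.6303
y_raw = 3.1009 - 0.15*15.8072 = 0.7298
Step 3: Project onto [-2, 5].
x_proj = clip(-0.6303) = -0.6303
y_proj = clip(0.7298) = 0.7298
Step 4: Evaluate f.
f(-0.6303, 0.7298) = -11.1111


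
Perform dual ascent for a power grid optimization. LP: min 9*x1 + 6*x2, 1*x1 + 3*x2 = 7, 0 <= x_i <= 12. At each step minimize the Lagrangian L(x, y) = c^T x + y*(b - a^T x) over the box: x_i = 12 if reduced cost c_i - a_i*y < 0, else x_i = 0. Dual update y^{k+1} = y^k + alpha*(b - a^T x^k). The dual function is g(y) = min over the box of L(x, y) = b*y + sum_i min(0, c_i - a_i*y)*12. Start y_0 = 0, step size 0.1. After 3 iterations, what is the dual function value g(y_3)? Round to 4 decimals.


Dual ascent for LP: min 9*x1 + 6*x2, 1*x1 + 3*x2 = 7, 0 <= x_i <= 12
Step 1: y^k = 0.0, reduced costs: (9.0, 6.0)
  x^k = (0.0, 0.0), subgradient = b - a^T x = 7.0
  y^{k+1} = 0.0 + 0.1*7.0 = 0.7
Step 2: y^k = 0.7, reduced costs: (8.3, 3.9)
  x^k = (0.0, 0.0), subgradient = b - a^T x = 7.0
  y^{k+1} = 0.7 + 0.1*7.0 = 1.4
Step 3: y^k = 1.4, reduced costs: (7.6, 1.8)
  x^k = (0.0, 0.0), subgradient = b - a^T x = 7.0
  y^{k+1} = 1.4 + 0.1*7.0 = 2.1
Dual objective at y_3 = 2.1: reduced costs (6.9, -0.3), box minimizer x = (0.0, 12.0)
g(y_3) = b*y + (c1 - a1*y)*x1 + (c2 - a2*y)*x2 = 7*2.1 + 6.9*0.0 + (-0.3)*12.0 = 14.7 + 0.0 - 3.6 = 11.1


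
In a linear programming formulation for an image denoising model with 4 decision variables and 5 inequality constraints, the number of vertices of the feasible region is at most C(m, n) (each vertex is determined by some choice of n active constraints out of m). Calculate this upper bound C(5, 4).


Each vertex corresponds to some choice of n active constraints out of m, so the number of vertices is at most C(m, n) = m! / (n!(m-n)!).
m = 5, n = 4
Numerator: 5 * 4 * 3 * 2
Denominator: 4! = 24
C(5, 4) = 5


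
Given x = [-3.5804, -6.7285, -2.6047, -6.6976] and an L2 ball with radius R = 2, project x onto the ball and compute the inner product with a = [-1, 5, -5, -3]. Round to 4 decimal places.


Step 1: Compute ||x|| (intermediates to 6 decimals).
||x|| = sqrt((-3.5804)^2 + (-6.7285)^2 + (-2.6047)^2 + (-6.6976)^2) = 10.475413
Step 2: Project.
Since ||x|| > R, scale = R/||x|| = 2/10.475413 = 0.190923, proj(x) = scale * x
proj(x) = [-0.683581, -1.284625, -0.497297, -1.278726]
Step 3: Dot product.
a^T * proj(x) = -1*(-0.683581) + 5*(-1.284625) - 5*(-0.497297) - 3*(-1.278726) = 0.5831


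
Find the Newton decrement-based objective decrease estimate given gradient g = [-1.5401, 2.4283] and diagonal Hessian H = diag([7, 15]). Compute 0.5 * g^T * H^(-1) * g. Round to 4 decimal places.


Step 1: H is diagonal, so H^(-1) * g = [-0.22, 0.1619].
Step 2: g^T H^(-1) g = sum_i g_i^2 / H_ii
  = (-1.5401)^2/7 + (2.4283)^2/15
  = 0.3388 + 0.3931 = 0.732
Step 3: Objective decrease = 0.5 * g^T H^(-1) g = 0.366


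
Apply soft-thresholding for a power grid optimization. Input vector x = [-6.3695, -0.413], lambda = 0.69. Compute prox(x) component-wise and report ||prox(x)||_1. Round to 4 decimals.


Soft-thresholding with lambda = 0.69:
prox(-6.3695) = sign(-6.3695)*max(|-6.3695| - 0.69, 0) = -5.6795
prox(-0.413) = sign(-0.413)*max(|-0.413| - 0.69, 0) = 0.0
prox(x) = [-5.6795, 0.0]
||prox(x)||_1 = 5.6795 + 0.0 = 5.6795


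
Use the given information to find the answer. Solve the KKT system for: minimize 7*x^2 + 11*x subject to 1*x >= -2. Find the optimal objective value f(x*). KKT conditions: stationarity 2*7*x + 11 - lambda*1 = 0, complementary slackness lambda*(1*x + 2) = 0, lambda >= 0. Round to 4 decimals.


Step 1: Try lambda = 0 (constraint inactive).
Stationarity: 2*7*x + 11 = 0
x* = -11/(2*7) = -11/14 = -0.7857 (rounded; the exact value -11/14 is used below)
Check constraint: 1*-0.7857 = -0.7857 >= -2 -- satisfied.
Step 2: Compute optimal value.
f(x*) = 7*(-11/14)^2 + 11*(-11/14) = -4.3214


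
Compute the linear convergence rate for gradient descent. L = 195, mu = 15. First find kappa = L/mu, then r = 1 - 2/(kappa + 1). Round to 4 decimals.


Step 1: Compute the condition number.
kappa = L/mu = 195/15 = 13.0
Step 2: Compute the convergence rate.
r = 1 - 2/(kappa + 1) = 1 - 2*mu/(L + mu) = (L - mu)/(L + mu) = 180/210 = 0.8571


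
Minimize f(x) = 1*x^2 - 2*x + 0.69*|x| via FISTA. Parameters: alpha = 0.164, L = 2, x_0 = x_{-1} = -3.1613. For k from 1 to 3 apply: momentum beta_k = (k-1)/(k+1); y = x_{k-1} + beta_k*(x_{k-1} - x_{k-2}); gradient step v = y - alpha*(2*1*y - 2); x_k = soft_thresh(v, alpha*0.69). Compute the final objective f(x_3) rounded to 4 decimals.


FISTA on f(x) = 1*x^2 - 2*x + 0.69*|x|
L = 2, alpha = 0.164
Iteration 1: beta = 0.0, y = -3.1613 + 0.0*(-3.1613 + 3.1613) = -3.1613
  grad(y) = -8.3226, v = y - alpha*grad = -1.7964
  prox(v) = soft_thresh(-1.7964, 0.1132) = -1.6832
Iteration 2: beta = 0.3333, y = -1.6832 + 0.3333*(-1.6832 + 3.1613) = -1.1905
  grad(y) = -4.3811, v = y - alpha*grad = -0.472
  prox(v) = soft_thresh(-0.472, 0.1132) = -0.3589
Iteration 3: beta = 0.5, y = -0.3589 + 0.5*(-0.3589 + 1.6832) = 0.3033
  grad(y) = -1.3934, v = y - alpha*grad = 0.5318
  prox(v) = soft_thresh(0.5318, 0.1132) = 0.4186
f(x_3) = 1*0.4186^2 - 2*0.4186 + 0.69*|0.4186| = -0.3732


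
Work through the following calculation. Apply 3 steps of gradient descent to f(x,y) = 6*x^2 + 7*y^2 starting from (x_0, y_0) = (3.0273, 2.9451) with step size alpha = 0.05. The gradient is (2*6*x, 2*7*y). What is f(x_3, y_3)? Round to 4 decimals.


Gradient descent on f(x,y) = 6*x^2 + 7*y^2.
Starting point: (3.0273, 2.9451), alpha = 0.05
Step 1: grad_x = 2*6*3.0273 = 36.3276, grad_y = 2*7*2.9451 = 41.2314
  x_1 = 3.0273 - 0.05*36.3276 = 1.2109
  y_1 = 2.9451 - 0.05*41.2314 = 0.8835
Step 2: grad_x = 2*6*1.2109 = 14.531, grad_y = 2*7*0.8835 = 12.3694
  x_2 = 1.2109 - 0.05*14.531 = 0.4844
  y_2 = 0.8835 - 0.05*12.3694 = 0.2651
Step 3: grad_x = 2*6*0.4844 = 5.8124, grad_y = 2*7*0.2651 = 3.7108
  x_3 = 0.4844 - 0.05*5.8124 = 0.1937
  y_3 = 0.2651 - 0.05*3.7108 = 0.0795
f(0.1937, 0.0795) = 6*0.1937^2 + 7*0.0795^2 = 0.2695


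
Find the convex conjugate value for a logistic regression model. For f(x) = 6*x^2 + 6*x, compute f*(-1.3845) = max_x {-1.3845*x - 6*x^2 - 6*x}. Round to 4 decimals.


f*(y) = sup_x {y*x - a*x^2 - b*x} = sup_x {(y-b)*x - a*x^2}
FOC: (y - b) - 2a*x = 0 => x* = (y - b)/(2a)
x* = (-1.3845 - 6)/(2*6) = -0.6154
f*(-1.3845) = (y-b)^2/(4a) = (-1.3845 - 6)^2/(4*6)
= 54.5308/24 = 2.2721


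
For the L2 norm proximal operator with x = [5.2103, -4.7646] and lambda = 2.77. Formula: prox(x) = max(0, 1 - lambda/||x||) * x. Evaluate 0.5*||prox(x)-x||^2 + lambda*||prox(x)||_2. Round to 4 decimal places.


Step 1: Compute ||x||.
||x|| = 7.0604
Step 2: Compute scaling factor.
scale = max(0, 1 - 2.77/7.0604) = 0.6077
Step 3: prox(x) = [3.1661, -2.8953]
||prox(x)|| = 4.2904
Step 4: Proximal objective.
0.5*||prox-x||^2 = 3.8365
lambda*||prox|| = 11.8844
Total = 15.7207


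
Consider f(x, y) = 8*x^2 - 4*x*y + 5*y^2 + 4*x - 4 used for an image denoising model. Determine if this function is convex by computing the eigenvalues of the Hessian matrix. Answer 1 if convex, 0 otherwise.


The Hessian of f(x,y) = 8*x^2 - 4*x*y + 5*y^2 + 4*x - 4 is:
H = [[16, -4], [-4, 10]]
Trace = 16 + 10 = 26
Determinant = 16*10 - (-4)^2 = 144
Discriminant = (26)^2 - 4*144 = 100.0
Eigenvalues: lambda_1 = 8.0, lambda_2 = 18.0
The function is convex.

1


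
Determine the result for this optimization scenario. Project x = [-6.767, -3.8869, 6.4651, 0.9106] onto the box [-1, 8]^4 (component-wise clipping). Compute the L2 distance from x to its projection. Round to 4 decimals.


Project each component onto [-1, 8].
clip(-6.767) = -1.0, clip(-3.8869) = -1.0, clip(6.4651) = 6.4651, clip(0.9106) = 0.9106
Projection = [-1.0, -1.0, 6.4651, 0.9106]
Squared diffs: [33.2583, 8.3342, 0.0, 0.0]
Distance = sqrt(41.5925) = 6.4492


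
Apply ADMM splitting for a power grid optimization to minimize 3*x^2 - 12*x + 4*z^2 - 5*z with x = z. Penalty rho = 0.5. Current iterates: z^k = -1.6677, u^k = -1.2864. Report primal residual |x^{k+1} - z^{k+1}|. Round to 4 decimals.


ADMM iteration with rho = 0.5, z^k = -1.6677, u^k = -1.2864
Step 1: x-update.
Minimize 3*x^2 - 12*x + (0.5/2)*(x + 1.6677 - 1.2864)^2
FOC: (2*3 + 0.5)*x = 12 + 0.5*(-1.6677 + 1.2864)
x^{k+1} = 1.8168
Step 2: z-update.
Minimize 4*z^2 - 5*z + (0.5/2)*(1.8168 - z - 1.2864)^2
FOC: (2*4 + 0.5)*z = 5 + 0.5*(1.8168 - 1.2864)
z^{k+1} = 0.6194
Step 3: u-update.
u^{k+1} = -1.2864 + 1.8168 - 0.6194 = -0.089
Step 4: Primal residual = |1.8168 - 0.6194| = 1.1974


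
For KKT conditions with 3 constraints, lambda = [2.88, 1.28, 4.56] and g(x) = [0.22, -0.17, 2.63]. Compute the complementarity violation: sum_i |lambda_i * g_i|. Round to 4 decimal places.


KKT complementary slackness check:
lambda_1 * g_1 = 2.88 * 0.22 = 0.6336
lambda_2 * g_2 = 1.28 * -0.17 = -0.2176
lambda_3 * g_3 = 4.56 * 2.63 = 11.9928
Total violation = 0.6336 + 0.2176 + 11.9928 = 12.844


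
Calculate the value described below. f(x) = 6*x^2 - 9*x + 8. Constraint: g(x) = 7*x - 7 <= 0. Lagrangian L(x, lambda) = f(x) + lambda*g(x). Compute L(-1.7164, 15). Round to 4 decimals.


Step 1: Evaluate f(x).
f(-1.7164) = 6*(-1.7164)^2 - 9*(-1.7164) + 8 = 41.1238
Step 2: Evaluate g(x).
g(-1.7164) = 7*-1.7164 - 7 = -19.0148
Step 3: Compute Lagrangian.
L = 41.1238 + 15*-19.0148 = -244.0982


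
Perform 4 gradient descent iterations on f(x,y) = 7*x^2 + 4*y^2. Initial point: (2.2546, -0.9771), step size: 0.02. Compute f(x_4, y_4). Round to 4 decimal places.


Gradient descent on f(x,y) = 7*x^2 + 4*y^2.
Starting point: (2.2546, -0.9771), alpha = 0.02
Step 1: grad_x = 2*7*2.2546 = 31.5644, grad_y = 2*4*-0.9771 = -7.8168
  x_1 = 2.2546 - 0.02*31.5644 = 1.6233
  y_1 = -0.9771 - 0.02*-7.8168 = -0.8208
Step 2: grad_x = 2*7*1.6233 = 22.7264, grad_y = 2*4*-0.8208 = -6.5661
  x_2 = 1.6233 - 0.02*22.7264 = 1.1688
  y_2 = -0.8208 - 0.02*-6.5661 = -0.6894
Step 3: grad_x = 2*7*1.1688 = 16.363, grad_y = 2*4*-0.6894 = -5.5155
  x_3 = 1.1688 - 0.02*16.363 = 0.8415
  y_3 = -0.6894 - 0.02*-5.5155 = -0.5791
Step 4: grad_x = 2*7*0.8415 = 11.7813, grad_y = 2*4*-0.5791 = -4.633
  x_4 = 0.8415 - 0.02*11.7813 = 0.6059
  y_4 = -0.5791 - 0.02*-4.633 = -0.4865
f(0.6059, -0.4865) = 7*0.6059^2 + 4*(-0.4865)^2 = 3.5164


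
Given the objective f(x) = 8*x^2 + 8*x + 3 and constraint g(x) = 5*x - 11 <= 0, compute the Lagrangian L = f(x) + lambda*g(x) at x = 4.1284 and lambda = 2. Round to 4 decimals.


Step 1: Evaluate f(x).
f(4.1284) = 8*4.1284^2 + 8*4.1284 + 3 = 172.3767
Step 2: Evaluate g(x).
g(4.1284) = 5*4.1284 - 11 = 9.642
Step 3: Compute Lagrangian.
L = 172.3767 + 2*9.642 = 191.6607


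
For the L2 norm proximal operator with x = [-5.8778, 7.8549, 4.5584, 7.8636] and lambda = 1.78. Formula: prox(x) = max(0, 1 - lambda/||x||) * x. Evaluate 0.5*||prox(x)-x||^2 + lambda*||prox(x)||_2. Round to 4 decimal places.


Step 1: Compute ||x||.
||x|| = 13.374
Step 2: Compute scaling factor.
scale = max(0, 1 - 1.78/13.374) = 0.8669
Step 3: prox(x) = [-5.0955, 6.8095, 3.9517, 6.817]
||prox(x)|| = 11.594
Step 4: Proximal objective.
0.5*||prox-x||^2 = 1.5842
lambda*||prox|| = 20.6373
Total = 22.2215


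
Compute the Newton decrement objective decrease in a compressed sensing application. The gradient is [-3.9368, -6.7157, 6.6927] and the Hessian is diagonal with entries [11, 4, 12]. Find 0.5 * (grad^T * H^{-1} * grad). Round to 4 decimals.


Step 1: H is diagonal, so H^(-1) * g = [-0.3579, -1.6789, 0.5577].
Step 2: g^T H^(-1) g = sum_i g_i^2 / H_ii
  = (-3.9368)^2/11 + (-6.7157)^2/4 + (6.6927)^2/12
  = 1.4089 + 11.2752 + 3.7327 = 16.4168
Step 3: Objective decrease = 0.5 * g^T H^(-1) g = 8.2084


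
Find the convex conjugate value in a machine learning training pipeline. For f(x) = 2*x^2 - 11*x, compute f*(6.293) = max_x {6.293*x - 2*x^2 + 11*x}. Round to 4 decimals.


f*(y) = sup_x {y*x - a*x^2 - b*x} = sup_x {(y-b)*x - a*x^2}
FOC: (y - b) - 2a*x = 0 => x* = (y - b)/(2a)
x* = (6.293 + 11)/(2*2) = 4.3233
f*(6.293) = (y-b)^2/(4a) = (6.293 + 11)^2/(4*2)
= 299.0478/8 = 37.381


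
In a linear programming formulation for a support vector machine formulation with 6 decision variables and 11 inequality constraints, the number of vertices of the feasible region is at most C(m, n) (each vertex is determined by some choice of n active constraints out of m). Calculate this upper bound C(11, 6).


Each vertex corresponds to some choice of n active constraints out of m, so the number of vertices is at most C(m, n) = m! / (n!(m-n)!).
m = 11, n = 6
Numerator: 11 * 10 * 9 * 8 * 7 * 6
Denominator: 6! = 720
C(11, 6) = 462


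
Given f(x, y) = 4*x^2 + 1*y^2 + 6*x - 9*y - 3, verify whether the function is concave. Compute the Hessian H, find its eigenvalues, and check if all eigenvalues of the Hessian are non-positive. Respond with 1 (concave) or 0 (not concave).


The Hessian of f(x,y) = 4*x^2 + 1*y^2 + 6*x - 9*y - 3 is:
H = [[8, 0], [0, 2]]
Trace = 8 + 2 = 10
Determinant = 8*2 - (0)^2 = 16
Discriminant = (10)^2 - 4*16 = 36.0
Eigenvalues: lambda_1 = 2.0, lambda_2 = 8.0
The function is not concave.

0


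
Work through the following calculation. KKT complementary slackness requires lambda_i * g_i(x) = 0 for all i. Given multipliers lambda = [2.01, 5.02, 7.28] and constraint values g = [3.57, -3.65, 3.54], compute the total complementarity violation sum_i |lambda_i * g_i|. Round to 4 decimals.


KKT complementary slackness check:
lambda_1 * g_1 = 2.01 * 3.57 = 7.1757
lambda_2 * g_2 = 5.02 * -3.65 = -18.323
lambda_3 * g_3 = 7.28 * 3.54 = 25.7712
Total violation = 7.1757 + 18.323 + 25.7712 = 51.2699


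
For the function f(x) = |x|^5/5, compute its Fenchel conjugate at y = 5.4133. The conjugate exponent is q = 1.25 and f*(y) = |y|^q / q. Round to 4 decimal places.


The conjugate exponent q satisfies 1/p + 1/q = 1.
p = 5, so q = 5/(5 - 1) = 1.25
|y|^q = 5.4133^1.25 = 8.2571
f*(5.4133) = 8.2571 / 1.25 = 6.6057


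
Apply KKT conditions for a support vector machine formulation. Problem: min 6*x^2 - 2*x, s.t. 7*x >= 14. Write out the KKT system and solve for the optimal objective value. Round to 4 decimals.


Step 1: Try lambda = 0 (constraint inactive).
x_unc = 2/(2*6) = 0.1667
Check: 7*0.1667 = 1.1669 < 14 -- violated!
Step 2: Constraint must be active: 7*x = 14
x* = 14/7 = 2.0
lambda = (2*6*2.0 - 2)/7 = 3.1429
Step 3: Compute optimal value.
f(x*) = 6*2.0^2 - 2*2.0 = 20.0


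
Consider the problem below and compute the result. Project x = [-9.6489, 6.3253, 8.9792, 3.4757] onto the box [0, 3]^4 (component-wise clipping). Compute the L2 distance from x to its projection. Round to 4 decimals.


Project each component onto [0, 3].
clip(-9.6489) = 0.0, clip(6.3253) = 3.0, clip(8.9792) = 3.0, clip(3.4757) = 3.0
Projection = [0.0, 3.0, 3.0, 3.0]
Squared diffs: [93.1013, 11.0576, 35.7508, 0.2263]
Distance = sqrt(140.136) = 11.8379


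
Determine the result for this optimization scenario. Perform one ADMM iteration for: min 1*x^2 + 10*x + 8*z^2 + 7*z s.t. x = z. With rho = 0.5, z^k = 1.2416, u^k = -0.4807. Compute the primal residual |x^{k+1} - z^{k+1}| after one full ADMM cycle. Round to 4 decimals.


ADMM iteration with rho = 0.5, z^k = 1.2416, u^k = -0.4807
Step 1: x-update.
Minimize 1*x^2 + 10*x + (0.5/2)*(x - 1.2416 - 0.4807)^2
FOC: (2*1 + 0.5)*x = -10 + 0.5*(1.2416 + 0.4807)
x^{k+1} = -3.6555
Step 2: z-update.
Minimize 8*z^2 + 7*z + (0.5/2)*(-3.6555 - z - 0.4807)^2
FOC: (2*8 + 0.5)*z = -7 + 0.5*(-3.6555 - 0.4807)
z^{k+1} = -0.5496
Step 3: u-update.
u^{k+1} = -0.4807 - 3.6555 + 0.5496 = -3.5867
Step 4: Primal residual = |-3.6555 + 0.5496| = 3.106


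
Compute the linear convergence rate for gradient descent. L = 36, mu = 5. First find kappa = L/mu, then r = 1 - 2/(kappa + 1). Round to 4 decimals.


Step 1: Compute the condition number.
kappa = L/mu = 36/5 = 7.2
Step 2: Compute the convergence rate.
r = 1 - 2/(kappa + 1) = 1 - 2*mu/(L + mu) = (L - mu)/(L + mu) = 31/41 = 0.7561


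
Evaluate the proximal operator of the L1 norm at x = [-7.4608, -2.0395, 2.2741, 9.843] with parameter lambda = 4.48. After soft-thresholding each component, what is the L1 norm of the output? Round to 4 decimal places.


Soft-thresholding with lambda = 4.48:
prox(-7.4608) = sign(-7.4608)*max(|-7.4608| - 4.48, 0) = -2.9808
prox(-2.0395) = sign(-2.0395)*max(|-2.0395| - 4.48, 0) = 0.0
prox(2.2741) = sign(2.2741)*max(|2.2741| - 4.48, 0) = 0.0
prox(9.843) = sign(9.843)*max(|9.843| - 4.48, 0) = 5.363
prox(x) = [-2.9808, 0.0, 0.0, 5.363]
||prox(x)||_1 = 2.9808 + 0.0 + 0.0 + 5.363 = 8.3438


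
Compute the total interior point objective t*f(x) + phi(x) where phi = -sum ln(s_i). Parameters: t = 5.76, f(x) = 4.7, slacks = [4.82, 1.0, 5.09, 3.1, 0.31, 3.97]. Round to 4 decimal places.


Step 1: Compute log-barrier.
ln values: [1.5728, 0.0, 1.6273, 1.1314, -1.1712, 1.3788]
phi = -(1.5728 + 0.0 + 1.6273 + 1.1314 - 1.1712 + 1.3788) = -4.539
Step 2: Compute augmented objective.
t*f(x) = 5.76*4.7 = 27.072
Total = 27.072 - 4.539 = 22.533


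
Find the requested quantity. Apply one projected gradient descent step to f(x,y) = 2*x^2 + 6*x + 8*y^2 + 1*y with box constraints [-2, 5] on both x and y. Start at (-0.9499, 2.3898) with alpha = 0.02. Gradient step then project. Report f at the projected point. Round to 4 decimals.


Step 1: Compute gradient at (-0.9499, 2.3898).
grad_x = 2*2*-0.9499 + 6 = 2.2004
grad_y = 2*8*2.3898 + 1 = 39.2368
Step 2: Gradient step.
x_raw = -0.9499 - 0.02*2.2004 = -0.9939
y_raw = 2.3898 - 0.02*39.2368 = 1.6051
Step 3: Project onto [-2, 5].
x_proj = clip(-0.9939) = -0.9939
y_proj = clip(1.6051) = 1.6051
Step 4: Evaluate f.
f(-0.9939, 1.6051) = 18.2272


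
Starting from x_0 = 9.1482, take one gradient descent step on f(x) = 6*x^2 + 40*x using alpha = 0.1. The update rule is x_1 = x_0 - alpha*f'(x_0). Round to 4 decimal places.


We compute the gradient at x_0 and apply the update.
f'(x) = 12*x + 40
f'(9.1482) = 12*9.1482 + 40 = 149.7784
x_1 = 9.1482 - 0.1*149.7784 = -5.8296


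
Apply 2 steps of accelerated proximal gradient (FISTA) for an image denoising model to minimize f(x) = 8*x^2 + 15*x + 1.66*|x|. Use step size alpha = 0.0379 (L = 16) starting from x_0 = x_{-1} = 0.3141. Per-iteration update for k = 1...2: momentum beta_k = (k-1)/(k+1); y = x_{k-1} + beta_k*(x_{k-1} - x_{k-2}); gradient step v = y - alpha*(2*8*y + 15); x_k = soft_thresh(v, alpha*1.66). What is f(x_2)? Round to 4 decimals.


FISTA on f(x) = 8*x^2 + 15*x + 1.66*|x|
L = 16, alpha = 0.0379
Iteration 1: beta = 0.0, y = 0.3141 + 0.0*(0.3141 - 0.3141) = 0.3141
  grad(y) = 20.0256, v = y - alpha*grad = -0.4449
  prox(v) = soft_thresh(-0.4449, 0.0629) = -0.382
Iteration 2: beta = 0.3333, y = -0.382 + 0.3333*(-0.382 - 0.3141) = -0.614
  grad(y) = 5.1764, v = y - alpha*grad = -0.8102
  prox(v) = soft_thresh(-0.8102, 0.0629) = -0.7472
f(x_2) = 8*(-0.7472)^2 + 15*(-0.7472) + 1.66*|-0.7472| = -5.5012


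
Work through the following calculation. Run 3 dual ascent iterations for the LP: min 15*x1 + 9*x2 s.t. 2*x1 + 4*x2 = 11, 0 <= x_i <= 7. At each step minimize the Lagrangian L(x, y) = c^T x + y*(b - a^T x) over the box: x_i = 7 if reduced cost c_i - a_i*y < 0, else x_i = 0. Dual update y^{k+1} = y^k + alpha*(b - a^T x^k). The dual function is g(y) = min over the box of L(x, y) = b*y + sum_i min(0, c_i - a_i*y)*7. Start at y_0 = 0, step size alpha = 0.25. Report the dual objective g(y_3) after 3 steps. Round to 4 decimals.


Dual ascent for LP: min 15*x1 + 9*x2, 2*x1 + 4*x2 = 11, 0 <= x_i <= 7
Step 1: y^k = 0.0, reduced costs: (15.0, 9.0)
  x^k = (0.0, 0.0), subgradient = b - a^T x = 11.0
  y^{k+1} = 0.0 + 0.25*11.0 = 2.75
Step 2: y^k = 2.75, reduced costs: (9.5, -2.0)
  x^k = (0.0, 7.0), subgradient = b - a^T x = -17.0
  y^{k+1} = 2.75 + 0.25*-17.0 = -1.5
Step 3: y^k = -1.5, reduced costs: (18.0, 15.0)
  x^k = (0.0, 0.0), subgradient = b - a^T x = 11.0
  y^{k+1} = -1.5 + 0.25*11.0 = 1.25
Dual objective at y_3 = 1.25: reduced costs (12.5, 4.0), box minimizer x = (0.0, 0.0)
g(y_3) = b*y + (c1 - a1*y)*x1 + (c2 - a2*y)*x2 = 11*1.25 + 12.5*0.0 + 4.0*0.0 = 13.75 + 0.0 + 0.0 = 13.75


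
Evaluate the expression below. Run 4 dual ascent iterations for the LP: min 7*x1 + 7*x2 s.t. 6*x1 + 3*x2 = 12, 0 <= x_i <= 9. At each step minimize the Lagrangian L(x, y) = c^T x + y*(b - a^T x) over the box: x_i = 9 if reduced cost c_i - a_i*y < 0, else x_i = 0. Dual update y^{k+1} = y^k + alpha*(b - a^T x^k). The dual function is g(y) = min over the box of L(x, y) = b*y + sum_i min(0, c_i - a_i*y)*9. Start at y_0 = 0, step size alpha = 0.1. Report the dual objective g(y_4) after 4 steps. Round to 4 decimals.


Dual ascent for LP: min 7*x1 + 7*x2, 6*x1 + 3*x2 = 12, 0 <= x_i <= 9
Step 1: y^k = 0.0, reduced costs: (7.0, 7.0)
  x^k = (0.0, 0.0), subgradient = b - a^T x = 12.0
  y^{k+1} = 0.0 + 0.1*12.0 = 1.2
Step 2: y^k = 1.2, reduced costs: (-0.2, 3.4)
  x^k = (9.0, 0.0), subgradient = b - a^T x = -42.0
  y^{k+1} = 1.2 + 0.1*-42.0 = -3.0
Step 3: y^k = -3.0, reduced costs: (25.0, 16.0)
  x^k = (0.0, 0.0), subgradient = b - a^T x = 12.0
  y^{k+1} = -3.0 + 0.1*12.0 = -1.8
Step 4: y^k = -1.8, reduced costs: (17.8, 12.4)
  x^k = (0.0, 0.0), subgradient = b - a^T x = 12.0
  y^{k+1} = -1.8 + 0.1*12.0 = -0.6
Dual objective at y_4 = -0.6: reduced costs (10.6, 8.8), box minimizer x = (0.0, 0.0)
g(y_4) = b*y + (c1 - a1*y)*x1 + (c2 - a2*y)*x2 = 12*(-0.6) + 10.6*0.0 + 8.8*0.0 = -7.2 + 0.0 + 0.0 = -7.2


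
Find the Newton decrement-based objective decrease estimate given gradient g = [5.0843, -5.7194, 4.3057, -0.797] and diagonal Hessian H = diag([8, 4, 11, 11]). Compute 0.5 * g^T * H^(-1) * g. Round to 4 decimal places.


Step 1: H is diagonal, so H^(-1) * g = [0.6355, -1.4299, 0.3914, -0.0725].
Step 2: g^T H^(-1) g = sum_i g_i^2 / H_ii
  = (5.0843)^2/8 + (-5.7194)^2/4 + (4.3057)^2/11 + (-0.797)^2/11
  = 3.2313 + 8.1779 + 1.6854 + 0.0577 = 13.1523
Step 3: Objective decrease = 0.5 * g^T H^(-1) g = 6.5761


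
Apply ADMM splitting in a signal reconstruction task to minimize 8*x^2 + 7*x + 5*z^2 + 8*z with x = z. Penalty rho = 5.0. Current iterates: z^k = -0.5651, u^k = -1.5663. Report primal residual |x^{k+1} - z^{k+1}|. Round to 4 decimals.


ADMM iteration with rho = 5.0, z^k = -0.5651, u^k = -1.5663
Step 1: x-update.
Minimize 8*x^2 + 7*x + (5.0/2)*(x + 0.5651 - 1.5663)^2
FOC: (2*8 + 5.0)*x = -7 + 5.0*(-0.5651 + 1.5663)
x^{k+1} = -0.095
Step 2: z-update.
Minimize 5*z^2 + 8*z + (5.0/2)*(-0.095 - z - 1.5663)^2
FOC: (2*5 + 5.0)*z = -8 + 5.0*(-0.095 - 1.5663)
z^{k+1} = -1.0871
Step 3: u-update.
u^{k+1} = -1.5663 - 0.095 + 1.0871 = -0.5742
Step 4: Primal residual = |-0.095 + 1.0871| = 0.9921


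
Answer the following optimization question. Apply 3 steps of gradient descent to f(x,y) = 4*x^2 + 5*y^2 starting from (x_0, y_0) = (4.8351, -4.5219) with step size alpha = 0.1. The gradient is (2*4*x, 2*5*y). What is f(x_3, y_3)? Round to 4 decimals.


Gradient descent on f(x,y) = 4*x^2 + 5*y^2.
Starting point: (4.8351, -4.5219), alpha = 0.1
Step 1: grad_x = 2*4*4.8351 = 38.6808, grad_y = 2*5*-4.5219 = -45.219
  x_1 = 4.8351 - 0.1*38.6808 = 0.967
  y_1 = -4.5219 - 0.1*-45.219 = 0.0
Step 2: grad_x = 2*4*0.967 = 7.7362, grad_y = 2*5*0.0 = 0.0
  x_2 = 0.967 - 0.1*7.7362 = 0.1934
  y_2 = 0.0 - 0.1*0.0 = 0.0
Step 3: grad_x = 2*4*0.1934 = 1.5472, grad_y = 2*5*0.0 = 0.0
  x_3 = 0.1934 - 0.1*1.5472 = 0.0387
  y_3 = 0.0 - 0.1*0.0 = 0.0
f(0.0387, 0.0) = 4*0.0387^2 + 5*0.0^2 = 0.006


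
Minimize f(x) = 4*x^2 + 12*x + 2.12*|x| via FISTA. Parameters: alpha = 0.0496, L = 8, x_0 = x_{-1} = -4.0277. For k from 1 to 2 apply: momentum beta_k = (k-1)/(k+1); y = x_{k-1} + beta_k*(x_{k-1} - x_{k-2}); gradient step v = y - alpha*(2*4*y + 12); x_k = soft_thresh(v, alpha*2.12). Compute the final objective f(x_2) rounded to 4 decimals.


FISTA on f(x) = 4*x^2 + 12*x + 2.12*|x|
L = 8, alpha = 0.0496
Iteration 1: beta = 0.0, y = -4.0277 + 0.0*(-4.0277 + 4.0277) = -4.0277
  grad(y) = -20.2216, v = y - alpha*grad = -3.0247
  prox(v) = soft_thresh(-3.0247, 0.1052) = -2.9196
Iteration 2: beta = 0.3333, y = -2.9196 + 0.3333*(-2.9196 + 4.0277) = -2.5502
  grad(y) = -8.4014, v = y - alpha*grad = -2.1335
  prox(v) = soft_thresh(-2.1335, 0.1052) = -2.0283
f(x_2) = 4*(-2.0283)^2 + 12*(-2.0283) + 2.12*|-2.0283| = -3.5835


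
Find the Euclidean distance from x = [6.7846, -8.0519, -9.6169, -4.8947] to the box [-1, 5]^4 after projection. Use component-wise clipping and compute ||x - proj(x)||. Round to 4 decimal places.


Project each component onto [-1, 5].
clip(6.7846) = 5.0, clip(-8.0519) = -1.0, clip(-9.6169) = -1.0, clip(-4.8947) = -1.0
Projection = [5.0, -1.0, -1.0, -1.0]
Squared diffs: [3.1848, 49.7293, 74.251, 15.1687]
Distance = sqrt(142.3338) = 11.9304
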